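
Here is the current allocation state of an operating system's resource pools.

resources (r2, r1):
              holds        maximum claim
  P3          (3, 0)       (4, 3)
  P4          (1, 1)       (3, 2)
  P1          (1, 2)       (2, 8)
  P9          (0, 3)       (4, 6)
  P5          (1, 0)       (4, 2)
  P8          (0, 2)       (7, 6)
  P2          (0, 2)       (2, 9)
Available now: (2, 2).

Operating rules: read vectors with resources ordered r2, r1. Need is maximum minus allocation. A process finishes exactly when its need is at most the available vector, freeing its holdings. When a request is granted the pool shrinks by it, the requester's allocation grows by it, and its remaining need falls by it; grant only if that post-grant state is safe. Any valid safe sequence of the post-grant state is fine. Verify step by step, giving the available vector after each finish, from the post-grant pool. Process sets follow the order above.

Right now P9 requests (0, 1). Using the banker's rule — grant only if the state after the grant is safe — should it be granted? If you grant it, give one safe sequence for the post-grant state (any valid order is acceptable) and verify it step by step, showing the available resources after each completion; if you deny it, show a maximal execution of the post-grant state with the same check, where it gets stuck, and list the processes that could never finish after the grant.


GRANT: granting preserves safety; a valid post-grant sequence is P4, P5, P9, P3, P1, P8, P2.
Key observation: the transfer keeps a workable pool ((2, 1)); P4 starts the safe sequence.
Check on the post-grant state, step by step:
  pool = (2, 1)
  P4 needs (2, 1) <= (2, 1) -> finishes; pool += (1, 1) = (3, 2)
  P5 needs (3, 2) <= (3, 2) -> finishes; pool += (1, 0) = (4, 2)
  P9 needs (4, 2) <= (4, 2) -> finishes; pool += (0, 4) = (4, 6)
  P3 needs (1, 3) <= (4, 6) -> finishes; pool += (3, 0) = (7, 6)
  P1 needs (1, 6) <= (7, 6) -> finishes; pool += (1, 2) = (8, 8)
  P8 needs (7, 4) <= (8, 8) -> finishes; pool += (0, 2) = (8, 10)
  P2 needs (2, 7) <= (8, 10) -> finishes; pool += (0, 2) = (8, 12)


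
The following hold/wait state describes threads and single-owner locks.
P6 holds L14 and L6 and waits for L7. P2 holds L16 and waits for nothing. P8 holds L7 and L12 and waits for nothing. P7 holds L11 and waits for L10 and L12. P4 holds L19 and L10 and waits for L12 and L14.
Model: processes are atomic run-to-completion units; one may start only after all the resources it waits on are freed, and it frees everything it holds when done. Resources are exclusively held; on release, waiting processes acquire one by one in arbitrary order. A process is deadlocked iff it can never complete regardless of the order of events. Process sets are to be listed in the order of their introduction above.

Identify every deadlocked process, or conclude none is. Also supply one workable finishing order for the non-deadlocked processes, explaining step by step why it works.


No process is deadlocked.
Key observation: there is no circular wait here — follow any chain and it reaches a process that is free to run now.
One completion order for the rest: P8, P6, P4, P2, P7.
Verifying each step:
  P8: no waits; runs immediately, freeing L7 and L12
  P6: everything it awaited (L7) is free; runs, freeing L14 and L6
  P4: everything it awaited (L12 and L14) is free; runs, freeing L19 and L10
  P2: no waits; runs immediately, freeing L16
  P7: everything it awaited (L10 and L12) is free; runs, freeing L11


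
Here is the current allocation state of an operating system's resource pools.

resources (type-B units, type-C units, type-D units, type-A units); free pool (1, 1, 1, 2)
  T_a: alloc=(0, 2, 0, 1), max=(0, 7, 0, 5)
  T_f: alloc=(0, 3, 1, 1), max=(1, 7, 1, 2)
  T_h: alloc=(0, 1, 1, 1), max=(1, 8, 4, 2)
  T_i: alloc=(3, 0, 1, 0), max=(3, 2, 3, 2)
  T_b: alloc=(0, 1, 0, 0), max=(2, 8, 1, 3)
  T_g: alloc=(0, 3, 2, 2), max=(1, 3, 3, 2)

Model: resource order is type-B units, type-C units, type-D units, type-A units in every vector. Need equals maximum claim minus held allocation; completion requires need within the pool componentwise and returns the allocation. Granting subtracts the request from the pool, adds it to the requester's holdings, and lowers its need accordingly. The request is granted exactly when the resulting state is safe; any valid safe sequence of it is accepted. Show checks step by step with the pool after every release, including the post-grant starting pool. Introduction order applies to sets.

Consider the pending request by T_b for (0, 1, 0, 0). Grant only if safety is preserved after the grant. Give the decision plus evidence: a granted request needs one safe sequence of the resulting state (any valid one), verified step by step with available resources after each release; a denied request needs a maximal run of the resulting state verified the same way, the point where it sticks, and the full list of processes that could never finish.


DENY: after the grant no complete ordering would exist.
Key observation: after T_g, T_i complete, (4, 3, 4, 4) is the best the pool ever gets, yet each leftover process wants more type-C units.
On the post-grant state, T_g, T_i is a maximal run — nothing extends it. Verifying each step:
  pool = (1, 0, 1, 2)
  T_g: need (1, 0, 1, 0) fits (1, 0, 1, 2); releases (0, 3, 2, 2), pool now (1, 3, 3, 4)
  T_i: need (0, 2, 2, 2) fits (1, 3, 3, 4); releases (3, 0, 1, 0), pool now (4, 3, 4, 4)
  T_a cannot run: need (0, 5, 0, 4) vs free (4, 3, 4, 4) (insufficient type-C units)
  T_f cannot run: need (1, 4, 0, 1) vs free (4, 3, 4, 4) (insufficient type-C units)
  T_h cannot run: need (1, 7, 3, 1) vs free (4, 3, 4, 4) (insufficient type-C units)
  T_b cannot run: need (2, 6, 1, 3) vs free (4, 3, 4, 4) (insufficient type-C units)
Had the request been granted, T_a, T_f, T_h and T_b could never finish.


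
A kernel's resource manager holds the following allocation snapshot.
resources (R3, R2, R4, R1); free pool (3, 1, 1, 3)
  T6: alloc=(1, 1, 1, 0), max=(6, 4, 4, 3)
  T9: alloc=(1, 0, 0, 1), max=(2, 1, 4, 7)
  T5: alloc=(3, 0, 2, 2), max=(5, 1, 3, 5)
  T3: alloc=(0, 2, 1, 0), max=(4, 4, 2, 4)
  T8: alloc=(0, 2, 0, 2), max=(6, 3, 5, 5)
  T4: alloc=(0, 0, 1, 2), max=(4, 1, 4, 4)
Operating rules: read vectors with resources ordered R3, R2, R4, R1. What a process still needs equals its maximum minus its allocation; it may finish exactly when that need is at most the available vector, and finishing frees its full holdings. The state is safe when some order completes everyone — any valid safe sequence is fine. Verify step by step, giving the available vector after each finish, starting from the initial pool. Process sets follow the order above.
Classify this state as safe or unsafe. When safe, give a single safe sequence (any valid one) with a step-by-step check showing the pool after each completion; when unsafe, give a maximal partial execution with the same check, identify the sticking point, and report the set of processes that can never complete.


The state is UNSAFE.
Key observation: after T5, T4, T9 the pool peaks at (7, 1, 4, 8), and each blocked process is short somewhere: T6 on R2; T3 on R2; T8 on R4.
Going as far as possible: T5, T4, T9; after that, nothing fits. Step-by-step check:
  pool = (3, 1, 1, 3)
  T5 needs (2, 1, 1, 3) <= (3, 1, 1, 3) -> finishes; pool += (3, 0, 2, 2) = (6, 1, 3, 5)
  T4 needs (4, 1, 3, 2) <= (6, 1, 3, 5) -> finishes; pool += (0, 0, 1, 2) = (6, 1, 4, 7)
  T9 needs (1, 1, 4, 6) <= (6, 1, 4, 7) -> finishes; pool += (1, 0, 0, 1) = (7, 1, 4, 8)
  blocked: T6 wants (5, 3, 3, 3), pool (7, 1, 4, 8) — not enough R2
  blocked: T3 wants (4, 2, 1, 4), pool (7, 1, 4, 8) — not enough R2
  blocked: T8 wants (6, 1, 5, 3), pool (7, 1, 4, 8) — not enough R4
Processes that can never finish: T6, T3 and T8.


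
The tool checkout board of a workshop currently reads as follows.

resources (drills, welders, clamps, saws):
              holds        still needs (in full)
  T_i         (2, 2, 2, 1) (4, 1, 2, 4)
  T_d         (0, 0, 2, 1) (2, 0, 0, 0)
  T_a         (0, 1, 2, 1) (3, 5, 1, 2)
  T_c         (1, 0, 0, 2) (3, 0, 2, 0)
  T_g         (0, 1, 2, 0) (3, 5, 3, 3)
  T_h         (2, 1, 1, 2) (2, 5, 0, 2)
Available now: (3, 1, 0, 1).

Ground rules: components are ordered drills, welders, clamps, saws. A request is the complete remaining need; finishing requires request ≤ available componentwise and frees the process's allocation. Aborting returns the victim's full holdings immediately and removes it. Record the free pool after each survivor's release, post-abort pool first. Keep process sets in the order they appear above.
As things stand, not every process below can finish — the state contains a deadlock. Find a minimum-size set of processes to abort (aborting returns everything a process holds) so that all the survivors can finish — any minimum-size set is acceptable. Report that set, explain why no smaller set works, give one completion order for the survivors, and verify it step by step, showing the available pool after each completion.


The answer: abort T_g and T_h.
Key observation: aborting T_g and T_h returns (2, 2, 3, 2), and T_a — hopeless before — runs at step 3 with the returned capacity in the pool.
No one abort is enough; case by case: T_i alone leaves T_a blocked (short on welders); T_d alone leaves T_a blocked (short on welders); T_a alone leaves T_g blocked (short on welders); T_c alone leaves T_a blocked (short on welders); T_g alone leaves T_a blocked (short on welders); T_h alone leaves T_a blocked (short on welders).
Survivors finish in the order: T_c, T_i, T_a, T_d. Walking it through (pool after the aborts first):
  pool = (5, 3, 3, 3)
  run T_c (needs (3, 0, 2, 0), free (5, 3, 3, 3)); after release of (1, 0, 0, 2) the pool is (6, 3, 3, 5)
  run T_i (needs (4, 1, 2, 4), free (6, 3, 3, 5)); after release of (2, 2, 2, 1) the pool is (8, 5, 5, 6)
  run T_a (needs (3, 5, 1, 2), free (8, 5, 5, 6)); after release of (0, 1, 2, 1) the pool is (8, 6, 7, 7)
  run T_d (needs (2, 0, 0, 0), free (8, 6, 7, 7)); after release of (0, 0, 2, 1) the pool is (8, 6, 9, 8)


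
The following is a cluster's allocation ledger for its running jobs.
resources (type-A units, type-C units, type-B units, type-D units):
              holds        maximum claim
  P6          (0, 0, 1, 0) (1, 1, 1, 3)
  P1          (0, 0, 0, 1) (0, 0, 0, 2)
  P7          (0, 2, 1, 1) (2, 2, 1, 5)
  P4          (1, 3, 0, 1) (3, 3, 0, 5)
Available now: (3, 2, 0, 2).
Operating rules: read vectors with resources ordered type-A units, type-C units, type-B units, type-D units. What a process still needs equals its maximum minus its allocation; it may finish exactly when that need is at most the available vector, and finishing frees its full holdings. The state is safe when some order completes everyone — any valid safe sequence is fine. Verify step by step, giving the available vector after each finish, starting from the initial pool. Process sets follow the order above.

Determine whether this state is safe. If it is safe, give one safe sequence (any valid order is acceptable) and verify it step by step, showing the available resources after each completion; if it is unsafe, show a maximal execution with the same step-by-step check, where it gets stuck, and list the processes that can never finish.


The state is UNSAFE.
Key observation: no order helps: past P1, P6, the free pool tops out at (3, 2, 1, 3), below what each blocked process needs in type-D units.
Going as far as possible: P1, P6; after that, nothing fits. Verifying each step:
  pool = (3, 2, 0, 2)
  run P1 (needs (0, 0, 0, 1), free (3, 2, 0, 2)); after release of (0, 0, 0, 1) the pool is (3, 2, 0, 3)
  run P6 (needs (1, 1, 0, 3), free (3, 2, 0, 3)); after release of (0, 0, 1, 0) the pool is (3, 2, 1, 3)
  blocked: P7 wants (2, 0, 0, 4), pool (3, 2, 1, 3) — not enough type-D units
  blocked: P4 wants (2, 0, 0, 4), pool (3, 2, 1, 3) — not enough type-D units
Permanently blocked: P7 and P4.


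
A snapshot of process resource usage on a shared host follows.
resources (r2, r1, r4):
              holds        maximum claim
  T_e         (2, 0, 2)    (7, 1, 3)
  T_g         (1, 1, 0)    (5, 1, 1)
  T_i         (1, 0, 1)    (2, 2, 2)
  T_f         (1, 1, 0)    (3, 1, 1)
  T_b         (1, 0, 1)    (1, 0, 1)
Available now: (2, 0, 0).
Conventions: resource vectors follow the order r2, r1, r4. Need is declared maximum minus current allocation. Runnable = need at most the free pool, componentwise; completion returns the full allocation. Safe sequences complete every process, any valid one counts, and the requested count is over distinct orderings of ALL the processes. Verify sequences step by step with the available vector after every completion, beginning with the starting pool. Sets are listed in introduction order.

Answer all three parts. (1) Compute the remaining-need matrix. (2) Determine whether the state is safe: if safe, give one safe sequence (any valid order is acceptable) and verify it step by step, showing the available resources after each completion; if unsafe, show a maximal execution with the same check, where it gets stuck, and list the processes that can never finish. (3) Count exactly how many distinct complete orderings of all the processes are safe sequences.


(1) Outstanding need per process (order r2, r1, r4):
  T_e: (5, 1, 1)
  T_g: (4, 0, 1)
  T_i: (1, 2, 1)
  T_f: (2, 0, 1)
  T_b: (0, 0, 0)
(2) The state is SAFE; one workable sequence: T_b, T_f, T_g, T_e, T_i.
Key observation: the order's first zero-slack moment is T_f ((2, 0, 1) needed, (3, 0, 1) free — a requested resource with nothing to spare).
Walking it through:
  pool = (2, 0, 0)
  T_b: need (0, 0, 0) fits (2, 0, 0); releases (1, 0, 1), pool now (3, 0, 1)
  T_f: need (2, 0, 1) fits (3, 0, 1); releases (1, 1, 0), pool now (4, 1, 1)
  T_g: need (4, 0, 1) fits (4, 1, 1); releases (1, 1, 0), pool now (5, 2, 1)
  T_e: need (5, 1, 1) fits (5, 2, 1); releases (2, 0, 2), pool now (7, 2, 3)
  T_i: need (1, 2, 1) fits (7, 2, 3); releases (1, 0, 1), pool now (8, 2, 4)
(3) The exact count: 2 of the possible complete orderings are safe sequences.


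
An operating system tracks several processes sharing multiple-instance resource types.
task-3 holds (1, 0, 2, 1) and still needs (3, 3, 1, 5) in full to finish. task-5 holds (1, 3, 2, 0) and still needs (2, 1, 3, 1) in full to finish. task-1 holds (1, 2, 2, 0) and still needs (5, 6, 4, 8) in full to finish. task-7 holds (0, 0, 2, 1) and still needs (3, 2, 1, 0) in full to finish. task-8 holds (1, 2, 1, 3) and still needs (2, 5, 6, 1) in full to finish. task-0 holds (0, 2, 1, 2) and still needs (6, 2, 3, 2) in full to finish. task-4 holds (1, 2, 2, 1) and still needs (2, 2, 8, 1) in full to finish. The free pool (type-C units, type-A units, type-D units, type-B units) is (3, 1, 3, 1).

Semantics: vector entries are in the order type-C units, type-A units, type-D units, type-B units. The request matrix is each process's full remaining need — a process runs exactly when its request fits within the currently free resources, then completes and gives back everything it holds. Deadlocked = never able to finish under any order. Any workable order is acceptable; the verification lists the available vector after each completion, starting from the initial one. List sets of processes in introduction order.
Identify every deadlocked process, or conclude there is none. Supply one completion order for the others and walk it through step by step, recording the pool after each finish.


The deadlocked set is task-3, task-1, task-8, task-0 and task-4.
Key observation: after task-5, task-7 the pool peaks at (4, 4, 7, 2), and each blocked process is short somewhere: task-3 on type-B units; task-1 on type-C units, type-A units, type-B units; task-8 on type-A units; task-0 on type-C units; task-4 on type-D units.
One completion order for the rest: task-5, task-7. Verifying each step:
  pool = (3, 1, 3, 1)
  task-5 needs (2, 1, 3, 1) <= (3, 1, 3, 1) -> finishes; pool += (1, 3, 2, 0) = (4, 4, 5, 1)
  task-7 needs (3, 2, 1, 0) <= (4, 4, 5, 1) -> finishes; pool += (0, 0, 2, 1) = (4, 4, 7, 2)
The stuck group stays short no matter what:
  task-3 still needs (3, 3, 1, 5) but only (4, 4, 7, 2) is free — short on type-B units
  task-1 still needs (5, 6, 4, 8) but only (4, 4, 7, 2) is free — short on type-C units, type-A units and type-B units
  task-8 still needs (2, 5, 6, 1) but only (4, 4, 7, 2) is free — short on type-A units
  task-0 still needs (6, 2, 3, 2) but only (4, 4, 7, 2) is free — short on type-C units
  task-4 still needs (2, 2, 8, 1) but only (4, 4, 7, 2) is free — short on type-D units


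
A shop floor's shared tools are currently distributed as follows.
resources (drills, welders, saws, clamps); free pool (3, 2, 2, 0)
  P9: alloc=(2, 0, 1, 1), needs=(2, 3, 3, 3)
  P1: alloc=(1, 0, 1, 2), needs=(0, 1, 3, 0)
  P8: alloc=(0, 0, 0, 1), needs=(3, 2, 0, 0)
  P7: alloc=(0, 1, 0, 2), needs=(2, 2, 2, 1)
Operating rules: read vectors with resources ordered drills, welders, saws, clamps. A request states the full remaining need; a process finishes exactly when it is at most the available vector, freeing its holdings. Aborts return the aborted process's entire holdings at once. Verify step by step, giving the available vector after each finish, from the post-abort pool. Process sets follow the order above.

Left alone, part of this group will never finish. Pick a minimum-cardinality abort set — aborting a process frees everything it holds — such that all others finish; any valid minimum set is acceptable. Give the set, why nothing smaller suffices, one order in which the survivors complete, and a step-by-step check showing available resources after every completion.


The answer: abort P9.
Key observation: the deadlocked P1 becomes finishable only because P9 released (2, 0, 1, 1); it completes at step 3 below.
No smaller set exists: with zero aborts the deadlock remains.
The survivors complete as P8, P7, P1. Verifying each step (starting from the post-abort pool):
  pool = (5, 2, 3, 1)
  P8 needs (3, 2, 0, 0) <= (5, 2, 3, 1) -> finishes; pool += (0, 0, 0, 1) = (5, 2, 3, 2)
  P7 needs (2, 2, 2, 1) <= (5, 2, 3, 2) -> finishes; pool += (0, 1, 0, 2) = (5, 3, 3, 4)
  P1 needs (0, 1, 3, 0) <= (5, 3, 3, 4) -> finishes; pool += (1, 0, 1, 2) = (6, 3, 4, 6)


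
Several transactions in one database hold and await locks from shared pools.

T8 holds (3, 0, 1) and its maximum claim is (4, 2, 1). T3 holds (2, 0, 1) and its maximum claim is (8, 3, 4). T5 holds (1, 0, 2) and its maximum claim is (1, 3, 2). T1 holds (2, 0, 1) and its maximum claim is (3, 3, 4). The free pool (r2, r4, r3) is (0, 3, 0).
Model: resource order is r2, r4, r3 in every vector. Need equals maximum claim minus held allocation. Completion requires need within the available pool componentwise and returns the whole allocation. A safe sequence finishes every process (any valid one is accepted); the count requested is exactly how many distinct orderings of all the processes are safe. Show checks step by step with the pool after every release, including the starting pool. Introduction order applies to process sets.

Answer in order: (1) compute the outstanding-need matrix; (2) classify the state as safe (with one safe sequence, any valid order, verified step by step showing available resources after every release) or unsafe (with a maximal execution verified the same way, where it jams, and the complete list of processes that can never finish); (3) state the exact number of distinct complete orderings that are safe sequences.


(1) Outstanding need per process (order r2, r4, r3):
  T8: (1, 2, 0)
  T3: (6, 3, 3)
  T5: (0, 3, 0)
  T1: (1, 3, 3)
(2) SAFE, for example via the order T5, T8, T1, T3.
Key observation: T5 is the earliest step where a requested resource binds exactly: need (0, 3, 0), pool (0, 3, 0) at its turn.
Walking it through:
  pool = (0, 3, 0)
  T5: need (0, 3, 0) fits (0, 3, 0); releases (1, 0, 2), pool now (1, 3, 2)
  T8: need (1, 2, 0) fits (1, 3, 2); releases (3, 0, 1), pool now (4, 3, 3)
  T1: need (1, 3, 3) fits (4, 3, 3); releases (2, 0, 1), pool now (6, 3, 4)
  T3: need (6, 3, 3) fits (6, 3, 4); releases (2, 0, 1), pool now (8, 3, 5)
(3) Precisely 1 of the possible complete orderings is a safe sequence.


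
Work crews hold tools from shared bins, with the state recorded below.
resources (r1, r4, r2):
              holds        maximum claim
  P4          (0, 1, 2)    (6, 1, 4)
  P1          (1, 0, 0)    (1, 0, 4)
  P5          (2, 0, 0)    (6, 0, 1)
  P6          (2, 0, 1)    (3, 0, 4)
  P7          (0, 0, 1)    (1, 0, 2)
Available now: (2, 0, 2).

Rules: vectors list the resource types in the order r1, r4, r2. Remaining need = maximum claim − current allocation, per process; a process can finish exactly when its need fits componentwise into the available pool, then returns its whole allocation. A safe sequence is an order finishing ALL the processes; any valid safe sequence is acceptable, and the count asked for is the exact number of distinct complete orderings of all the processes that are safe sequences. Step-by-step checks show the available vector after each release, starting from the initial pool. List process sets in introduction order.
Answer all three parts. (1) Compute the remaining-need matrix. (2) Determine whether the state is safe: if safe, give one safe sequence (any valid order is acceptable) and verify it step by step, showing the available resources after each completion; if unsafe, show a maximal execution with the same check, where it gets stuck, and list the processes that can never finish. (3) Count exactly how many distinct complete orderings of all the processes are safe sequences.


(1) Remaining need (order r1, r4, r2):
  P4: (6, 0, 2)
  P1: (0, 0, 4)
  P5: (4, 0, 1)
  P6: (1, 0, 3)
  P7: (1, 0, 1)
(2) SAFE — a valid safe sequence is P7, P6, P5, P1, P4.
Key observation: reading the order forward, P6 is the first process whose need (1, 0, 3) meets the free pool (2, 0, 3) exactly on a resource it requests.
Check, step by step:
  pool = (2, 0, 2)
  run P7 (needs (1, 0, 1), free (2, 0, 2)); after release of (0, 0, 1) the pool is (2, 0, 3)
  run P6 (needs (1, 0, 3), free (2, 0, 3)); after release of (2, 0, 1) the pool is (4, 0, 4)
  run P5 (needs (4, 0, 1), free (4, 0, 4)); after release of (2, 0, 0) the pool is (6, 0, 4)
  run P1 (needs (0, 0, 4), free (6, 0, 4)); after release of (1, 0, 0) the pool is (7, 0, 4)
  run P4 (needs (6, 0, 2), free (7, 0, 4)); after release of (0, 1, 2) the pool is (7, 1, 6)
(3) Exactly 3 of the possible complete orderings are safe sequences.


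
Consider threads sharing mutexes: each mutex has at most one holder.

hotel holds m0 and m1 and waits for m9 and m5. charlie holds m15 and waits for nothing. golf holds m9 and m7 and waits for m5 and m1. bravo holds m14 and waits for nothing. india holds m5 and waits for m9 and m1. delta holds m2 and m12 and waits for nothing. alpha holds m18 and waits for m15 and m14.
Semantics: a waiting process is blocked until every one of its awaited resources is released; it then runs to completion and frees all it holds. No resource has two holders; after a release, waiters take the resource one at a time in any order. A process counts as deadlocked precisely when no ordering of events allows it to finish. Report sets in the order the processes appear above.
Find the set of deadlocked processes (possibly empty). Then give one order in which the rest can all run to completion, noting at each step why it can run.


The deadlocked set is hotel, golf and india.
Key observation: the cycle hotel -> golf -> hotel can never break — each member waits on the next; india is caught in further circular waits.
A valid finishing order for the others: bravo, charlie, alpha, delta.
Check, step by step:
  bravo: no waits; runs immediately, freeing m14
  charlie: no waits; runs immediately, freeing m15
  alpha: everything it awaited (m15 and m14) is free; runs, freeing m18
  delta: no waits; runs immediately, freeing m2 and m12


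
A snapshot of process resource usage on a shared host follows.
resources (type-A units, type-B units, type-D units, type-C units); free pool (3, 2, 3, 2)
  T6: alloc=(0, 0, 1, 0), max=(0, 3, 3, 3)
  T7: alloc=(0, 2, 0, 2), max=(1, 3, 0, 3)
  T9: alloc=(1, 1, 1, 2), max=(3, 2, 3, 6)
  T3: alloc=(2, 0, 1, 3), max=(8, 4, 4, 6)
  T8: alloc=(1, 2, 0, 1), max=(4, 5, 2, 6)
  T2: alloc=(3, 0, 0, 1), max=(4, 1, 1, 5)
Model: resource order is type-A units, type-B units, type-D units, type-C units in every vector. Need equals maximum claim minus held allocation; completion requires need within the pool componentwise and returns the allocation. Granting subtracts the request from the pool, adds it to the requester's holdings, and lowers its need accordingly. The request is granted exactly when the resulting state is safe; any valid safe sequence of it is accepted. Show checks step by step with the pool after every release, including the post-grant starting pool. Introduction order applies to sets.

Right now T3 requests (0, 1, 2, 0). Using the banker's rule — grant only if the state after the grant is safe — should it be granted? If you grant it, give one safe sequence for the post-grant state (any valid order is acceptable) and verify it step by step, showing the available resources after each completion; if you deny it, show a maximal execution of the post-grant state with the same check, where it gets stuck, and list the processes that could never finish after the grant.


GRANT: granting preserves safety; a valid post-grant sequence is T7, T2, T3, T6, T8, T9.
Key observation: the transfer keeps a workable pool ((3, 1, 1, 2)); T7 starts the safe sequence.
Check on the post-grant state, step by step:
  pool = (3, 1, 1, 2)
  run T7 (needs (1, 1, 0, 1), free (3, 1, 1, 2)); after release of (0, 2, 0, 2) the pool is (3, 3, 1, 4)
  run T2 (needs (1, 1, 1, 4), free (3, 3, 1, 4)); after release of (3, 0, 0, 1) the pool is (6, 3, 1, 5)
  run T3 (needs (6, 3, 1, 3), free (6, 3, 1, 5)); after release of (2, 1, 3, 3) the pool is (8, 4, 4, 8)
  run T6 (needs (0, 3, 2, 3), free (8, 4, 4, 8)); after release of (0, 0, 1, 0) the pool is (8, 4, 5, 8)
  run T8 (needs (3, 3, 2, 5), free (8, 4, 5, 8)); after release of (1, 2, 0, 1) the pool is (9, 6, 5, 9)
  run T9 (needs (2, 1, 2, 4), free (9, 6, 5, 9)); after release of (1, 1, 1, 2) the pool is (10, 7, 6, 11)


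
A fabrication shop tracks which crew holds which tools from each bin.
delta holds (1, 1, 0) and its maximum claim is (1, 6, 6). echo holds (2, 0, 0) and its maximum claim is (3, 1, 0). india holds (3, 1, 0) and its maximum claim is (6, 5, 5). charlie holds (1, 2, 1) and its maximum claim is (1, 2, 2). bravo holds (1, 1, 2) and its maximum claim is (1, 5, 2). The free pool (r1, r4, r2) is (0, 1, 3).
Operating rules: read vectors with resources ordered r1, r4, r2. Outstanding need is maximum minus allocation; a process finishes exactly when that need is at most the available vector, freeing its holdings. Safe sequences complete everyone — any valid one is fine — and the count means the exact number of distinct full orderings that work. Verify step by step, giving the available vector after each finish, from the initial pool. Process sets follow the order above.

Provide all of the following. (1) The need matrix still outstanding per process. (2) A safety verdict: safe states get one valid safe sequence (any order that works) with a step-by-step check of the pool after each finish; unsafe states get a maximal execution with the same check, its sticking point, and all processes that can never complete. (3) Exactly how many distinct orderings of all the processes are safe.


(1) Need matrix, components ordered r1, r4, r2:
  delta: (0, 5, 6)
  echo: (1, 1, 0)
  india: (3, 4, 5)
  charlie: (0, 0, 1)
  bravo: (0, 4, 0)
(2) The state is UNSAFE.
Key observation: no order helps: past charlie, echo, the free pool tops out at (3, 3, 4), below what each blocked process needs in r4.
A maximal execution: charlie, echo — then nothing else fits. Check, step by step:
  pool = (0, 1, 3)
  charlie needs (0, 0, 1) <= (0, 1, 3) -> finishes; pool += (1, 2, 1) = (1, 3, 4)
  echo needs (1, 1, 0) <= (1, 3, 4) -> finishes; pool += (2, 0, 0) = (3, 3, 4)
  blocked: delta wants (0, 5, 6), pool (3, 3, 4) — not enough r4 and r2
  blocked: india wants (3, 4, 5), pool (3, 3, 4) — not enough r4 and r2
  blocked: bravo wants (0, 4, 0), pool (3, 3, 4) — not enough r4
Processes that can never finish: delta, india and bravo.
(3) The exact count: 0 of the possible complete orderings are safe sequences.


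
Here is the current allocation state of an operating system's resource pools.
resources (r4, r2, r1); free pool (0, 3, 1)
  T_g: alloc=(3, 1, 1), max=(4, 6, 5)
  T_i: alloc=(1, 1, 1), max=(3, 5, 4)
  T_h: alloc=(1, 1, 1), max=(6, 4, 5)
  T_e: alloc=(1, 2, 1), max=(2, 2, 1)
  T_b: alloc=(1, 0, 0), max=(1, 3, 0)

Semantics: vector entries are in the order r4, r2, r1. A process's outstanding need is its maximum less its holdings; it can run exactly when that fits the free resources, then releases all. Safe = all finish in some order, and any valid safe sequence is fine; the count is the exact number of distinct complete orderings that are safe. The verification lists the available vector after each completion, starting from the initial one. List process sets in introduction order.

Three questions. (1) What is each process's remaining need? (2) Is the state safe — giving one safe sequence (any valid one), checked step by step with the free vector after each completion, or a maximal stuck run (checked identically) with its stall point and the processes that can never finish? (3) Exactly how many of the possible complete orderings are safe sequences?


(1) Need matrix, components ordered r4, r2, r1:
  T_g: (1, 5, 4)
  T_i: (2, 4, 3)
  T_h: (5, 3, 4)
  T_e: (1, 0, 0)
  T_b: (0, 3, 0)
(2) The state is UNSAFE.
Key observation: no order helps: past T_b, T_e, the free pool tops out at (2, 5, 2), below what each blocked process needs in r1.
Going as far as possible: T_b, T_e; after that, nothing fits. Verifying each step:
  pool = (0, 3, 1)
  T_b: need (0, 3, 0) fits (0, 3, 1); releases (1, 0, 0), pool now (1, 3, 1)
  T_e: need (1, 0, 0) fits (1, 3, 1); releases (1, 2, 1), pool now (2, 5, 2)
  T_g cannot run: need (1, 5, 4) vs free (2, 5, 2) (insufficient r1)
  T_i cannot run: need (2, 4, 3) vs free (2, 5, 2) (insufficient r1)
  T_h cannot run: need (5, 3, 4) vs free (2, 5, 2) (insufficient r4 and r1)
Permanently blocked: T_g, T_i and T_h.
(3) The exact count: 0 of the possible complete orderings are safe sequences.


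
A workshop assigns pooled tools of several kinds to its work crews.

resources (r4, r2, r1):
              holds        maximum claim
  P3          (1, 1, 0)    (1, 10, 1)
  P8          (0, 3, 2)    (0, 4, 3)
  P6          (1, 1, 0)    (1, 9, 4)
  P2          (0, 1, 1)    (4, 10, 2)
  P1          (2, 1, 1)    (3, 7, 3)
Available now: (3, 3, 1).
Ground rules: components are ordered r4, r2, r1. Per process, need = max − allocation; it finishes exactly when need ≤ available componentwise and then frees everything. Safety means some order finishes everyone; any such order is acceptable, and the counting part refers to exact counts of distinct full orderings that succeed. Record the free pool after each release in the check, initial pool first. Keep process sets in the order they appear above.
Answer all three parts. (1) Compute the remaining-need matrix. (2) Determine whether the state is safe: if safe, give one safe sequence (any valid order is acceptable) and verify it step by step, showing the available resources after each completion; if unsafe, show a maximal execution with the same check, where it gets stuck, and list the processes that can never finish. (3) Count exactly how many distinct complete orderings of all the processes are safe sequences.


(1) Outstanding need per process (order r4, r2, r1):
  P3: (0, 9, 1)
  P8: (0, 1, 1)
  P6: (0, 8, 4)
  P2: (4, 9, 1)
  P1: (1, 6, 2)
(2) UNSAFE — no complete ordering exists.
Key observation: after P8, P1 complete, (5, 7, 4) is the best the pool ever gets, yet each leftover process wants more r2.
A maximal execution: P8, P1 — then nothing else fits. Step-by-step check:
  pool = (3, 3, 1)
  P8: need (0, 1, 1) fits (3, 3, 1); releases (0, 3, 2), pool now (3, 6, 3)
  P1: need (1, 6, 2) fits (3, 6, 3); releases (2, 1, 1), pool now (5, 7, 4)
  P3 cannot run: need (0, 9, 1) vs free (5, 7, 4) (insufficient r2)
  P6 cannot run: need (0, 8, 4) vs free (5, 7, 4) (insufficient r2)
  P2 cannot run: need (4, 9, 1) vs free (5, 7, 4) (insufficient r2)
Never able to finish: P3, P6 and P2.
(3) The exact count: 0 of the possible complete orderings are safe sequences.


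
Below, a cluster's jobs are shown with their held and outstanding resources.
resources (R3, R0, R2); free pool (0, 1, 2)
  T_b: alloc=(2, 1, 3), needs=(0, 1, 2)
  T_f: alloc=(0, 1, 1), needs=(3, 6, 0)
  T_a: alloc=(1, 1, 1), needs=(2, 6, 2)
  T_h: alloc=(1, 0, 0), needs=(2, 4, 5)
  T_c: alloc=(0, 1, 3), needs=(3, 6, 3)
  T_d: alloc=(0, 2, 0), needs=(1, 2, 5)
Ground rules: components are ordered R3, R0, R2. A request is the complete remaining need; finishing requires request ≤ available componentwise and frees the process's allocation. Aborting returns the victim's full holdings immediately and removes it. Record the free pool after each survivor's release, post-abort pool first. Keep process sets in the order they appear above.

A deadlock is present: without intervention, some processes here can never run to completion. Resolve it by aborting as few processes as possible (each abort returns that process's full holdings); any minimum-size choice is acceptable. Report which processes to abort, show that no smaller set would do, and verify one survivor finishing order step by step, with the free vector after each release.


Abort T_f and T_c.
Key observation: aborting T_f and T_c returns (0, 2, 4), and T_a — hopeless before — runs at step 4 with the returned capacity in the pool.
Minimality, checking each single-abort alternative: T_b alone leaves T_f blocked (short on R0); T_f alone leaves T_a blocked (short on R0); T_a alone leaves T_f blocked (short on R0); T_h alone leaves T_f blocked (short on R0); T_c alone leaves T_f blocked (short on R0); T_d alone leaves T_f blocked (short on R0).
One survivor order: T_b, T_d, T_h, T_a. Walking it through (post-abort pool first):
  pool = (0, 3, 6)
  T_b needs (0, 1, 2) <= (0, 3, 6) -> finishes; pool += (2, 1, 3) = (2, 4, 9)
  T_d needs (1, 2, 5) <= (2, 4, 9) -> finishes; pool += (0, 2, 0) = (2, 6, 9)
  T_h needs (2, 4, 5) <= (2, 6, 9) -> finishes; pool += (1, 0, 0) = (3, 6, 9)
  T_a needs (2, 6, 2) <= (3, 6, 9) -> finishes; pool += (1, 1, 1) = (4, 7, 10)


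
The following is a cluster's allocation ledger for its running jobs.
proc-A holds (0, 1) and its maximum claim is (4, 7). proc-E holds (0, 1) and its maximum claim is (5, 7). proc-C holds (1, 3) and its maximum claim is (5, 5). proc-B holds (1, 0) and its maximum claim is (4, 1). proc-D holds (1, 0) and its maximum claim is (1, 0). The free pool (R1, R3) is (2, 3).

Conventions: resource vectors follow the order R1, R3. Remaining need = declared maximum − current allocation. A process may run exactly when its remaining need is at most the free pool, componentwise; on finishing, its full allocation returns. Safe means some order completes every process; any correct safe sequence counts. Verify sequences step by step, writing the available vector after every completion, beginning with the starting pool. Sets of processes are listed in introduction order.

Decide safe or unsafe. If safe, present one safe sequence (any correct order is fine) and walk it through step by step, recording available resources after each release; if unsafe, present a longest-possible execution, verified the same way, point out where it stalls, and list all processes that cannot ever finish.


SAFE, for example via the order proc-D, proc-B, proc-C, proc-A, proc-E.
Key observation: the order's first zero-slack moment is proc-B ((3, 1) needed, (3, 3) free — a requested resource with nothing to spare).
Verifying each step:
  pool = (2, 3)
  proc-D: need (0, 0) fits (2, 3); releases (1, 0), pool now (3, 3)
  proc-B: need (3, 1) fits (3, 3); releases (1, 0), pool now (4, 3)
  proc-C: need (4, 2) fits (4, 3); releases (1, 3), pool now (5, 6)
  proc-A: need (4, 6) fits (5, 6); releases (0, 1), pool now (5, 7)
  proc-E: need (5, 6) fits (5, 7); releases (0, 1), pool now (5, 8)


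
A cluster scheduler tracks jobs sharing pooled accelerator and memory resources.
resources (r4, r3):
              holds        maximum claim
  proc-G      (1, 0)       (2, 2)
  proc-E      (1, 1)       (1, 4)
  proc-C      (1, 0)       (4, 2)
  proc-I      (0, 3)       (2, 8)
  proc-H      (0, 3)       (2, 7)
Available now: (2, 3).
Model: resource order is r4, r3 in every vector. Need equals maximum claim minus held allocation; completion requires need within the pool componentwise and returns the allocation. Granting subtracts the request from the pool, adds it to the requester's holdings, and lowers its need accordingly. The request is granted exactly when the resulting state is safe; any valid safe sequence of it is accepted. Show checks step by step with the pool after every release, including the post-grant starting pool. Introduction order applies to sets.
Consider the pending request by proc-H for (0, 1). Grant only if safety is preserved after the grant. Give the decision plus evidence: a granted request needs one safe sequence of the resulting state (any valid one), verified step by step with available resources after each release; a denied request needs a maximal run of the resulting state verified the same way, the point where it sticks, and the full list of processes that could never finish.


DENY: after the grant no complete ordering would exist.
Key observation: proc-G, proc-C can finish, but then (4, 2) is all there is, and the blocked group's r3 demands exceed it.
After a pretend grant, a maximal execution: proc-G, proc-C — then nothing else fits. Step-by-step check:
  pool = (2, 2)
  proc-G: need (1, 2) fits (2, 2); releases (1, 0), pool now (3, 2)
  proc-C: need (3, 2) fits (3, 2); releases (1, 0), pool now (4, 2)
  blocked: proc-E wants (0, 3), pool (4, 2) — not enough r3
  blocked: proc-I wants (2, 5), pool (4, 2) — not enough r3
  blocked: proc-H wants (2, 3), pool (4, 2) — not enough r3
Post-grant, the permanently blocked set is proc-E, proc-I and proc-H.


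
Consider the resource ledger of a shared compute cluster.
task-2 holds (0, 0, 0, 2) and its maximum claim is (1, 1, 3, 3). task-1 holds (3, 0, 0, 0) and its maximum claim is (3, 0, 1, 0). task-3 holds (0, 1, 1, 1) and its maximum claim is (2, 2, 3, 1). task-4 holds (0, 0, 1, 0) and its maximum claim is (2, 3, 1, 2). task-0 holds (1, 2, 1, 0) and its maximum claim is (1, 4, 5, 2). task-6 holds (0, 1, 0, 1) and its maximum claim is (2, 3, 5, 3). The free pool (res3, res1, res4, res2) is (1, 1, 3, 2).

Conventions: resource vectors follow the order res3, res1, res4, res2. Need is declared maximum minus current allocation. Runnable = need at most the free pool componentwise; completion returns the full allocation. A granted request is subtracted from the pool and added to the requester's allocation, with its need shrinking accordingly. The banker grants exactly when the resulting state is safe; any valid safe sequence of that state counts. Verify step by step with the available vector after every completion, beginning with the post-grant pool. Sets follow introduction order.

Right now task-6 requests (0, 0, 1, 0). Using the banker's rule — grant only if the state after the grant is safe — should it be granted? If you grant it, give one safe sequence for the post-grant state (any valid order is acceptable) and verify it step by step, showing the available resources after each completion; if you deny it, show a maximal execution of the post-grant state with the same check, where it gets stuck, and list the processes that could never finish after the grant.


DENY. Granting would leave the state unsafe.
Key observation: after task-1, task-3, task-2 the pool peaks at (4, 2, 3, 5), and each blocked process is short somewhere: task-4 on res1; task-0 on res4; task-6 on res4.
Pretend the grant happened; the run task-1, task-3, task-2 goes as far as possible. Step-by-step check:
  pool = (1, 1, 2, 2)
  task-1: need (0, 0, 1, 0) fits (1, 1, 2, 2); releases (3, 0, 0, 0), pool now (4, 1, 2, 2)
  task-3: need (2, 1, 2, 0) fits (4, 1, 2, 2); releases (0, 1, 1, 1), pool now (4, 2, 3, 3)
  task-2: need (1, 1, 3, 1) fits (4, 2, 3, 3); releases (0, 0, 0, 2), pool now (4, 2, 3, 5)
  blocked: task-4 wants (2, 3, 0, 2), pool (4, 2, 3, 5) — not enough res1
  blocked: task-0 wants (0, 2, 4, 2), pool (4, 2, 3, 5) — not enough res4
  blocked: task-6 wants (2, 2, 4, 2), pool (4, 2, 3, 5) — not enough res4
Post-grant, the permanently blocked set is task-4, task-0 and task-6.
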